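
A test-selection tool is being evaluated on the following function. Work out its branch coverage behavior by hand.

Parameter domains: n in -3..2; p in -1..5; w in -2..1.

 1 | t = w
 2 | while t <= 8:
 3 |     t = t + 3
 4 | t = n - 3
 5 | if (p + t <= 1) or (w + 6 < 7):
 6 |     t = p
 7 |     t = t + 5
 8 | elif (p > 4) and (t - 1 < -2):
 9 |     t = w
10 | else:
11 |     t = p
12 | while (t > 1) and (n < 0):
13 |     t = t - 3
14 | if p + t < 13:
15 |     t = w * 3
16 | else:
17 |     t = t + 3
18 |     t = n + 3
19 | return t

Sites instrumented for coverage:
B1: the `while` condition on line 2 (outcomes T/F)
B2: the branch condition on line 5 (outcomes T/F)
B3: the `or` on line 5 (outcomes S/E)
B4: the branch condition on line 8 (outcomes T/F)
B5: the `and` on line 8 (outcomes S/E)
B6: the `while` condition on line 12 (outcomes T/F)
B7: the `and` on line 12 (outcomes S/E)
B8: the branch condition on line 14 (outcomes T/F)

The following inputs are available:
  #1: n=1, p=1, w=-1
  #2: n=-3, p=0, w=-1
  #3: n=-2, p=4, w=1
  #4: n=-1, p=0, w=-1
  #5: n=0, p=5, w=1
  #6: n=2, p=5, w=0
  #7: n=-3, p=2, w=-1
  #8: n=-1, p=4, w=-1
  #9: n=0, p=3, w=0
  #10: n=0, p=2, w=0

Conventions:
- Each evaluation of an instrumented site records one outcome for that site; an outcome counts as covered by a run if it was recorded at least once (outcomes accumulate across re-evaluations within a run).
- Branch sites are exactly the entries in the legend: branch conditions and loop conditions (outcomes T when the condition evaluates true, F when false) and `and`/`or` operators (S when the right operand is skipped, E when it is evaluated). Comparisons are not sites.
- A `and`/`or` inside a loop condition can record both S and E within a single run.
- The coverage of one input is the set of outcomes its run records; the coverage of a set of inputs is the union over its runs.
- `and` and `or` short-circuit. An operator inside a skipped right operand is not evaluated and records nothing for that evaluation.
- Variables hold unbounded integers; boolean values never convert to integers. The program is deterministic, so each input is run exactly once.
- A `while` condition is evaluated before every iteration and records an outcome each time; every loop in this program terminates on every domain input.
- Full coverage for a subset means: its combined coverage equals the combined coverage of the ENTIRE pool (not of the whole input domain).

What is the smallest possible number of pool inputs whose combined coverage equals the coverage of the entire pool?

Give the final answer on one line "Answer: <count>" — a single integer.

run #1 (n=1, p=1, w=-1) runs B1->T, B1->T, B1->T, B1->T, B1->F, B3->S, B2->T, B7->E, B6->F, B8->T; records B1=T, B1=F, B2=T, B3=S, B6=F, B7=E, B8=T
run #2 (n=-3, p=0, w=-1) runs B1->T, B1->T, B1->T, B1->T, B1->F, B3->S, B2->T, B7->E, B6->T, B7->E, B6->T, B7->S, B6->F, B8->T; records B1=T, B1=F, B2=T, B3=S, B6=T, B6=F, B7=S, B7=E, B8=T
run #3 (n=-2, p=4, w=1) runs B1->T, B1->T, B1->T, B1->F, B3->S, B2->T, B7->E, B6->T, B7->E, B6->T, B7->E, B6->T, B7->S, B6->F, ...; records B1=T, B1=F, B2=T, B3=S, B6=T, B6=F, B7=S, B7=E, B8=T
run #4 (n=-1, p=0, w=-1) runs B1->T, B1->T, B1->T, B1->T, B1->F, B3->S, B2->T, B7->E, B6->T, B7->E, B6->T, B7->S, B6->F, B8->T; records B1=T, B1=F, B2=T, B3=S, B6=T, B6=F, B7=S, B7=E, B8=T
run #5 (n=0, p=5, w=1) runs B1->T, B1->T, B1->T, B1->F, B3->E, B2->F, B5->E, B4->T, B7->S, B6->F, B8->T; records B1=T, B1=F, B2=F, B3=E, B4=T, B5=E, B6=F, B7=S, B8=T
run #6 (n=2, p=5, w=0) runs B1->T, B1->T, B1->T, B1->F, B3->E, B2->T, B7->E, B6->F, B8->F; records B1=T, B1=F, B2=T, B3=E, B6=F, B7=E, B8=F
run #7 (n=-3, p=2, w=-1) runs B1->T, B1->T, B1->T, B1->T, B1->F, B3->S, B2->T, B7->E, B6->T, B7->E, B6->T, B7->S, B6->F, B8->T; records B1=T, B1=F, B2=T, B3=S, B6=T, B6=F, B7=S, B7=E, B8=T
run #8 (n=-1, p=4, w=-1) runs B1->T, B1->T, B1->T, B1->T, B1->F, B3->S, B2->T, B7->E, B6->T, B7->E, B6->T, B7->E, B6->T, B7->S, ...; records B1=T, B1=F, B2=T, B3=S, B6=T, B6=F, B7=S, B7=E, B8=T
run #9 (n=0, p=3, w=0) runs B1->T, B1->T, B1->T, B1->F, B3->S, B2->T, B7->E, B6->F, B8->T; records B1=T, B1=F, B2=T, B3=S, B6=F, B7=E, B8=T
run #10 (n=0, p=2, w=0) runs B1->T, B1->T, B1->T, B1->F, B3->S, B2->T, B7->E, B6->F, B8->T; records B1=T, B1=F, B2=T, B3=S, B6=F, B7=E, B8=T
pool-wide coverage (14 outcomes): B1=T, B1=F, B2=T, B2=F, B3=S, B3=E, B4=T, B5=E, B6=T, B6=F, B7=S, B7=E, B8=T, B8=F
every size-1 subset falls short of the 14 outcomes (best: 9/14)
every size-2 subset falls short of the 14 outcomes (best: 13/14)
size 3: inputs {2, 5, 6} cover all 14 outcomes, and no lexicographically smaller subset of this size does

Answer: 3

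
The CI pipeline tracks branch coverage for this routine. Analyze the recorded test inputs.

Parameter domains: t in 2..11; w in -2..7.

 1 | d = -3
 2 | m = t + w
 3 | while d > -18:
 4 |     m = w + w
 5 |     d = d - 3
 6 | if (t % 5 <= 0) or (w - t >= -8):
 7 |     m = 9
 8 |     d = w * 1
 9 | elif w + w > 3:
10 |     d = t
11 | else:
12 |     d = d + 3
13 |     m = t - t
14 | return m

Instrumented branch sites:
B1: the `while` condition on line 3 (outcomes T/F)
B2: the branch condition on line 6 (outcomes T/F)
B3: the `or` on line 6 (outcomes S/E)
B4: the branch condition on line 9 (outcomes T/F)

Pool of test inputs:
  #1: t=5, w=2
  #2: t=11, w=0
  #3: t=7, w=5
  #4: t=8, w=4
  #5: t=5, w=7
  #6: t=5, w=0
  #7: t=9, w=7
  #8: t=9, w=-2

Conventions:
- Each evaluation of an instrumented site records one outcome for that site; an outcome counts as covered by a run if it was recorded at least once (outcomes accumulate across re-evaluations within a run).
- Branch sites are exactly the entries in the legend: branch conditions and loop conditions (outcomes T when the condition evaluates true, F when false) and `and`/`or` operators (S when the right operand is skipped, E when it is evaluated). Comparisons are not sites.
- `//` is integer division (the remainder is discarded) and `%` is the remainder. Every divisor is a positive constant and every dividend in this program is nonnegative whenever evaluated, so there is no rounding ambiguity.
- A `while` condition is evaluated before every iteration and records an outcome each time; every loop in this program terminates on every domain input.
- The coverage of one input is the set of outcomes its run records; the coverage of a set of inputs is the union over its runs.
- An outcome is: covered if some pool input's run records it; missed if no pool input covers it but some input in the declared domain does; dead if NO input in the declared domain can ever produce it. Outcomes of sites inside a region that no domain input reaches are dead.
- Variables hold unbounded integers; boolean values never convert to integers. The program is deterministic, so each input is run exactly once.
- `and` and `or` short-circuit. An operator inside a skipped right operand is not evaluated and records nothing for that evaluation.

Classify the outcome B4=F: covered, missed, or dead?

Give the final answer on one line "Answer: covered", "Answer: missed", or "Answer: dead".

B4=F is recorded by pool input(s) 2, 8 -> covered

Answer: covered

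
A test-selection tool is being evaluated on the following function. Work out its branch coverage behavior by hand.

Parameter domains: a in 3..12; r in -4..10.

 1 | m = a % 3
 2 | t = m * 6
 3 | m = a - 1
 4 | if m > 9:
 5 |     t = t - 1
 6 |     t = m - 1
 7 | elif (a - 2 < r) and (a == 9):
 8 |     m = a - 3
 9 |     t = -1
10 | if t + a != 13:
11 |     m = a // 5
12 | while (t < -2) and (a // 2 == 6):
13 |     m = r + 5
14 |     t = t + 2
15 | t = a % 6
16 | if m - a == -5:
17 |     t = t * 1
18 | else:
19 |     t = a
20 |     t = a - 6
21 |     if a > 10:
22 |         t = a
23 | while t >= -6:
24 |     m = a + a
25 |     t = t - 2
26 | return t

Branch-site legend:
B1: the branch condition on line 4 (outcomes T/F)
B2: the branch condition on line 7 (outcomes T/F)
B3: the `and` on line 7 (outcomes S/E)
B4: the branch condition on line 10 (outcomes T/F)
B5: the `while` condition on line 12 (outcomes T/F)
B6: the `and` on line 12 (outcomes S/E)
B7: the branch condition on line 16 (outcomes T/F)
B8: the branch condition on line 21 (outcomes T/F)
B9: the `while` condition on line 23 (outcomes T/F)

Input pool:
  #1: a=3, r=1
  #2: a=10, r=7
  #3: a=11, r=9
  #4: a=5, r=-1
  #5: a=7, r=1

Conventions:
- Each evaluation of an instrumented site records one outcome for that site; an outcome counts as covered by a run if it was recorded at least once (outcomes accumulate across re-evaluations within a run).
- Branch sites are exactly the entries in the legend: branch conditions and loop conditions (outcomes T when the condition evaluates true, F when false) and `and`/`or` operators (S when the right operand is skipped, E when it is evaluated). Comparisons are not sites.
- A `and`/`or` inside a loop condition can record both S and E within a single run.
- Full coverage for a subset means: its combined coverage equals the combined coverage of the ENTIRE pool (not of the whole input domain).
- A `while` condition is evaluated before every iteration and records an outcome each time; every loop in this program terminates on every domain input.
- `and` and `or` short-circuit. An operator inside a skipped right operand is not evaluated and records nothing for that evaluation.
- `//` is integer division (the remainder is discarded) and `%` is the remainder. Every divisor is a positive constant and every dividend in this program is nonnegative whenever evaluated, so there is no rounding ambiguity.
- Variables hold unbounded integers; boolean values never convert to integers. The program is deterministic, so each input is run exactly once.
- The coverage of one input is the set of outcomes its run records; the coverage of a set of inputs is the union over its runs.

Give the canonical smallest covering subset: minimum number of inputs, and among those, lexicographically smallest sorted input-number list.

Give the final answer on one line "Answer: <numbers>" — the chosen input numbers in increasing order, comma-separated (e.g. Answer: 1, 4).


test 1 (a=3, r=1) fires B1->F, B3->S, B2->F, B4->T, B6->S, B5->F, B7->F, B8->F, B9->T, B9->T, B9->F; hits B1=F, B2=F, B3=S, B4=T, B5=F, B6=S, B7=F, B8=F, B9=T, B9=F
test 2 (a=10, r=7) fires B1->F, B3->S, B2->F, B4->T, B6->S, B5->F, B7->F, B8->F, B9->T, B9->T, B9->T, B9->T, B9->T, B9->T, ...; hits B1=F, B2=F, B3=S, B4=T, B5=F, B6=S, B7=F, B8=F, B9=T, B9=F
test 3 (a=11, r=9) fires B1->T, B4->T, B6->S, B5->F, B7->F, B8->T, B9->T, B9->T, B9->T, B9->T, B9->T, B9->T, B9->T, B9->T, ...; hits B1=T, B4=T, B5=F, B6=S, B7=F, B8=T, B9=T, B9=F
test 4 (a=5, r=-1) fires B1->F, B3->S, B2->F, B4->T, B6->S, B5->F, B7->F, B8->F, B9->T, B9->T, B9->T, B9->F; hits B1=F, B2=F, B3=S, B4=T, B5=F, B6=S, B7=F, B8=F, B9=T, B9=F
test 5 (a=7, r=1) fires B1->F, B3->S, B2->F, B4->F, B6->S, B5->F, B7->F, B8->F, B9->T, B9->T, B9->T, B9->T, B9->F; hits B1=F, B2=F, B3=S, B4=F, B5=F, B6=S, B7=F, B8=F, B9=T, B9=F
together the pool reaches 13 outcomes: B1=T, B1=F, B2=F, B3=S, B4=T, B4=F, B5=F, B6=S, B7=F, B8=T, B8=F, B9=T, B9=F
checked all size-1 subsets: none covers 13 outcomes (max 10/13)
at size 2, {3, 5} reaches all 13 outcomes; every lexicographically earlier size-2 subset fails
Answer: 3, 5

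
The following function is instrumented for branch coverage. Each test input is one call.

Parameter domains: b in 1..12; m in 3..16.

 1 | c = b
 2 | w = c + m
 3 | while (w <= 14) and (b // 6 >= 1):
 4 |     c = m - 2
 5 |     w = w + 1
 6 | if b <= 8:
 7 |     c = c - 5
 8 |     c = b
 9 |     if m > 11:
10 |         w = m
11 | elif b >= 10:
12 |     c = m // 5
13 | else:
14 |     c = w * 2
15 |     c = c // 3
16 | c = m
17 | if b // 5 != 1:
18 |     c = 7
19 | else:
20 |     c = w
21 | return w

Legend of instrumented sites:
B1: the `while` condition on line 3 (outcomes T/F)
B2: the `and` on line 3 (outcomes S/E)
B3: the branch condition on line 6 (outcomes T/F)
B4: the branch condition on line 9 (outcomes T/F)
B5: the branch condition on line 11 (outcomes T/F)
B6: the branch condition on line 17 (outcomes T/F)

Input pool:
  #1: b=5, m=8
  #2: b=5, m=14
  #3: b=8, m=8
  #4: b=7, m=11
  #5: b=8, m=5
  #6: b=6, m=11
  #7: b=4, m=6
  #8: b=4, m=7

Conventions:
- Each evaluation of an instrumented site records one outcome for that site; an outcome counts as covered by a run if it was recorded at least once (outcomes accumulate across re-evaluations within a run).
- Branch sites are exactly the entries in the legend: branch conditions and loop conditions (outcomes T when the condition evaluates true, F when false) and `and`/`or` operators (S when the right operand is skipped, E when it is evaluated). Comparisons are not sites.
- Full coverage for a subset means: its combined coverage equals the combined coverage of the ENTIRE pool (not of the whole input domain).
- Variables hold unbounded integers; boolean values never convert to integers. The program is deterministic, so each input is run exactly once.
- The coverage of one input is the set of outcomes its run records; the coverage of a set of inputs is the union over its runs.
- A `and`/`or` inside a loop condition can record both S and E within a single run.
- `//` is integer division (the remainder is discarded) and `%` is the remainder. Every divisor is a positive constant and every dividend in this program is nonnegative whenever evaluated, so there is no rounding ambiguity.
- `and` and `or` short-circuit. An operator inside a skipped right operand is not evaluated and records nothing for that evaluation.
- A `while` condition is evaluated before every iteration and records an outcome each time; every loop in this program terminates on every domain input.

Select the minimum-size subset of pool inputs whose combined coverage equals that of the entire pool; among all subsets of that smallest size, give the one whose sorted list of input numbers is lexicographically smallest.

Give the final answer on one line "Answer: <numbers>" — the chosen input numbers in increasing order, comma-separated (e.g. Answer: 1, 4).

input #1 (b=5, m=8): events B2->E, B1->F, B3->T, B4->F, B6->F; covers B1=F, B2=E, B3=T, B4=F, B6=F
input #2 (b=5, m=14): events B2->S, B1->F, B3->T, B4->T, B6->F; covers B1=F, B2=S, B3=T, B4=T, B6=F
input #3 (b=8, m=8): events B2->S, B1->F, B3->T, B4->F, B6->F; covers B1=F, B2=S, B3=T, B4=F, B6=F
input #4 (b=7, m=11): events B2->S, B1->F, B3->T, B4->F, B6->F; covers B1=F, B2=S, B3=T, B4=F, B6=F
input #5 (b=8, m=5): events B2->E, B1->T, B2->E, B1->T, B2->S, B1->F, B3->T, B4->F, B6->F; covers B1=T, B1=F, B2=S, B2=E, B3=T, B4=F, B6=F
input #6 (b=6, m=11): events B2->S, B1->F, B3->T, B4->F, B6->F; covers B1=F, B2=S, B3=T, B4=F, B6=F
input #7 (b=4, m=6): events B2->E, B1->F, B3->T, B4->F, B6->T; covers B1=F, B2=E, B3=T, B4=F, B6=T
input #8 (b=4, m=7): events B2->E, B1->F, B3->T, B4->F, B6->T; covers B1=F, B2=E, B3=T, B4=F, B6=T
together the pool reaches 9 outcomes: B1=T, B1=F, B2=S, B2=E, B3=T, B4=T, B4=F, B6=T, B6=F
every size-1 subset falls short of the 9 outcomes (best: 7/9)
every size-2 subset falls short of the 9 outcomes (best: 8/9)
the canonical winner is {2, 5, 7}: size 3, full 9-outcome coverage, earliest index list among size-3 covers

Answer: 2, 5, 7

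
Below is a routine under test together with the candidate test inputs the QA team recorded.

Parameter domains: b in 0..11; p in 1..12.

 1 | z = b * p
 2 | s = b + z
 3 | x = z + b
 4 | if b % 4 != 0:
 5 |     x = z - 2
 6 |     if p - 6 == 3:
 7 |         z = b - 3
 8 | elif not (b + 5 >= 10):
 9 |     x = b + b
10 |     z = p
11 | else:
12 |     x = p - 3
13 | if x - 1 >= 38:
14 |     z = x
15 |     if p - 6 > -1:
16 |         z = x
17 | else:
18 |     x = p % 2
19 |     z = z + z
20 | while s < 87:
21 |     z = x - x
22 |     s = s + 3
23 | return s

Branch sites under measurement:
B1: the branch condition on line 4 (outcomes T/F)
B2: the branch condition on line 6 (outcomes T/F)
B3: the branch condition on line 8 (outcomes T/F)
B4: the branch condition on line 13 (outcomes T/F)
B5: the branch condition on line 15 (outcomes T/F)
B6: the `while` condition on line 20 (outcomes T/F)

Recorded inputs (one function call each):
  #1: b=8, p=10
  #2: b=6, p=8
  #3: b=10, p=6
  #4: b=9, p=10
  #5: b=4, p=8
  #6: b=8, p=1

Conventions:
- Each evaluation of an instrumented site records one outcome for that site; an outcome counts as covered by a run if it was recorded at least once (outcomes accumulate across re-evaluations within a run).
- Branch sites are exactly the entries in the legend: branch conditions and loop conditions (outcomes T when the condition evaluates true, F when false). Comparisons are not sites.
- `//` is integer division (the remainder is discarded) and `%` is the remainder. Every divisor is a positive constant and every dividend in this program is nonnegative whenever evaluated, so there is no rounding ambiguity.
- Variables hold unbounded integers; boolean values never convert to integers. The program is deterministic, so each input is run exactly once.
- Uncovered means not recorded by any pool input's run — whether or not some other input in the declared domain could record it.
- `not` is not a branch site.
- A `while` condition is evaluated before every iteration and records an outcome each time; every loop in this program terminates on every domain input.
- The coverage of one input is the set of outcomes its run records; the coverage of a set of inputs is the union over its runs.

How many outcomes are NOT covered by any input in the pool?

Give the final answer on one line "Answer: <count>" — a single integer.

test 1 (b=8, p=10) fires B1->F, B3->F, B4->F, B6->F; hits B1=F, B3=F, B4=F, B6=F
test 2 (b=6, p=8) fires B1->T, B2->F, B4->T, B5->T, B6->T, B6->T, B6->T, B6->T, B6->T, B6->T, B6->T, B6->T, B6->T, B6->T, ...; hits B1=T, B2=F, B4=T, B5=T, B6=T, B6=F
test 3 (b=10, p=6) fires B1->T, B2->F, B4->T, B5->T, B6->T, B6->T, B6->T, B6->T, B6->T, B6->T, B6->F; hits B1=T, B2=F, B4=T, B5=T, B6=T, B6=F
test 4 (b=9, p=10) fires B1->T, B2->F, B4->T, B5->T, B6->F; hits B1=T, B2=F, B4=T, B5=T, B6=F
test 5 (b=4, p=8) fires B1->F, B3->T, B4->F, B6->T, B6->T, B6->T, B6->T, B6->T, B6->T, B6->T, B6->T, B6->T, B6->T, B6->T, ...; hits B1=F, B3=T, B4=F, B6=T, B6=F
test 6 (b=8, p=1) fires B1->F, B3->F, B4->F, B6->T, B6->T, B6->T, B6->T, B6->T, B6->T, B6->T, B6->T, B6->T, B6->T, B6->T, ...; hits B1=F, B3=F, B4=F, B6=T, B6=F
union over the pool: B1=T, B1=F, B2=F, B3=T, B3=F, B4=T, B4=F, B5=T, B6=T, B6=F
uncovered (2 of 12): B2=T, B5=F

Answer: 2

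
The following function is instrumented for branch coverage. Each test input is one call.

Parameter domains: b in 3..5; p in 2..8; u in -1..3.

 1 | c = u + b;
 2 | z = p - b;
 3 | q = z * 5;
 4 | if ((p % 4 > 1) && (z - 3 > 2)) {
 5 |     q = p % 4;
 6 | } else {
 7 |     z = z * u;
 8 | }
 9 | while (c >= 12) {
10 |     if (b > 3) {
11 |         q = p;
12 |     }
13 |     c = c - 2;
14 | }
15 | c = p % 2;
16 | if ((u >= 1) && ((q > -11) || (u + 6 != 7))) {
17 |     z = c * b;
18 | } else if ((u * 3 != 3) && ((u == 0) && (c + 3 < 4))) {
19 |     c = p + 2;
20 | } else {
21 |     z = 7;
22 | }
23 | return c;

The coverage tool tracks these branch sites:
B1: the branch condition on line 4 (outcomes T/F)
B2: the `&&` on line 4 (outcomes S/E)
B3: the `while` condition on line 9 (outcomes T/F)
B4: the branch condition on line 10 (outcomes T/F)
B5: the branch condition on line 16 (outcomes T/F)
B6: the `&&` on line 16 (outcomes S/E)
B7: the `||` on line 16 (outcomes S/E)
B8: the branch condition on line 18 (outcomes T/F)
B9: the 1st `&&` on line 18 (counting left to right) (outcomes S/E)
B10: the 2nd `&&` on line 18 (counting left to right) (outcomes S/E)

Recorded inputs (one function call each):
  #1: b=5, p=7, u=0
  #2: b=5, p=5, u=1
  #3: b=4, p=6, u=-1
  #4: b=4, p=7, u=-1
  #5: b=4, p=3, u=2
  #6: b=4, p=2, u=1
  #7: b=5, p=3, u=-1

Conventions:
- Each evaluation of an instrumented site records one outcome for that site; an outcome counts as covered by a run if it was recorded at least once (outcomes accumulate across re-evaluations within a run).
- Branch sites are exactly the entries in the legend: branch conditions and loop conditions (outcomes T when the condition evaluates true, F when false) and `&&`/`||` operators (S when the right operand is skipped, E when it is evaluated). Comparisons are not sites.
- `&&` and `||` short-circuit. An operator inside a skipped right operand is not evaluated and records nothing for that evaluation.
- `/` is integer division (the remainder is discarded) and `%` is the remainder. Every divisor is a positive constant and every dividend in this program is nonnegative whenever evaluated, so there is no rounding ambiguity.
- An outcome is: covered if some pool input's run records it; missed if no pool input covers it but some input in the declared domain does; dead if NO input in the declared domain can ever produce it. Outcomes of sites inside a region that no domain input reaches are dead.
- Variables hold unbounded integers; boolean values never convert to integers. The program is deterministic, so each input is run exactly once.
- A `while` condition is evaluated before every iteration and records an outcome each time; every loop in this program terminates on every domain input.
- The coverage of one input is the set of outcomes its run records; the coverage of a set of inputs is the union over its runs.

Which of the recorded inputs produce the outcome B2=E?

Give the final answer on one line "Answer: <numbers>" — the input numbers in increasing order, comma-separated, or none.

input #1 (b=5, p=7, u=0): produces B2=E
input #2 (b=5, p=5, u=1): does not produce B2=E
input #3 (b=4, p=6, u=-1): produces B2=E
input #4 (b=4, p=7, u=-1): produces B2=E
input #5 (b=4, p=3, u=2): produces B2=E
input #6 (b=4, p=2, u=1): produces B2=E
input #7 (b=5, p=3, u=-1): produces B2=E

Answer: 1, 3, 4, 5, 6, 7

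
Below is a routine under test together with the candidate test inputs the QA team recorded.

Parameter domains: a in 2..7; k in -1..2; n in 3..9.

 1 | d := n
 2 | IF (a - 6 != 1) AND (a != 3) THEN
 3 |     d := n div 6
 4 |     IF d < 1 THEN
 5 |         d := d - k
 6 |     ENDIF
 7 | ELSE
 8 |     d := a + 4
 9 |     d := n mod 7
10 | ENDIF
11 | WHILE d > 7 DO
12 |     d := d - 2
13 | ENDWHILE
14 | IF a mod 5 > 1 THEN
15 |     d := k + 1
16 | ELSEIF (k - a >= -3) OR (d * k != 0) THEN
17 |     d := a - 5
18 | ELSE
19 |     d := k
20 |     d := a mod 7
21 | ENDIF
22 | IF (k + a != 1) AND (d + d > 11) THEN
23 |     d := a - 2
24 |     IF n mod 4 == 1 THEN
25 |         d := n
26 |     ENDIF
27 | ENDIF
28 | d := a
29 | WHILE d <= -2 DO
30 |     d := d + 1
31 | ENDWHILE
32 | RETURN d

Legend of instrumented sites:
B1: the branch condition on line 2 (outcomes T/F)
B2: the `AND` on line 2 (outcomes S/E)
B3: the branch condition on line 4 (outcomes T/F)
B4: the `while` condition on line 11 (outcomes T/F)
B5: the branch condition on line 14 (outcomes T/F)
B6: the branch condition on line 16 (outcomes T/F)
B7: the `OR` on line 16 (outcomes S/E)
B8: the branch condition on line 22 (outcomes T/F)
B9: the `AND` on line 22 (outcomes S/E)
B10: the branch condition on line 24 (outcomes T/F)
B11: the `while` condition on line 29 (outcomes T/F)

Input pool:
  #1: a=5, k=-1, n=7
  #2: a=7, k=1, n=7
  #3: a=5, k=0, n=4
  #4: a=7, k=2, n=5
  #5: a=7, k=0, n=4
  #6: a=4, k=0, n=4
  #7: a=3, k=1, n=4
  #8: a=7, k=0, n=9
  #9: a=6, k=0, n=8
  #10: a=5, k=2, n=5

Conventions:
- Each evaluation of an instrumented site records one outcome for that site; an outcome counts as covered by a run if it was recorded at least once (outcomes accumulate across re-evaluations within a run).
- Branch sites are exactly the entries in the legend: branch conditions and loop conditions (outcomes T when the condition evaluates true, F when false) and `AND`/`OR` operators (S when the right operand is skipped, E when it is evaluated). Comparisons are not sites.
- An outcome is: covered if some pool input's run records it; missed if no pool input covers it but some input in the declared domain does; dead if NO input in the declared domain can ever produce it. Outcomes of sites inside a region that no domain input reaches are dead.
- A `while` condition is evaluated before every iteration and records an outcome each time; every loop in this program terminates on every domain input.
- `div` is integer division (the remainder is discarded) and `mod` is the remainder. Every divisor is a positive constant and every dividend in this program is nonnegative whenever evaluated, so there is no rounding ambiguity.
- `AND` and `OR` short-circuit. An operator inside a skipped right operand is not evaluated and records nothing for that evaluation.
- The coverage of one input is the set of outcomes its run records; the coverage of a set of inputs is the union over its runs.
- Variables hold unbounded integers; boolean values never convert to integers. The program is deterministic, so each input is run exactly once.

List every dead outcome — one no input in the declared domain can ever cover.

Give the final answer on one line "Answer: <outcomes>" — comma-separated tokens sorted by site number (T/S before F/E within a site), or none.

sweeping the full domain (168 inputs) for each outcome:
  B4=T: never recorded by any domain input -> dead
  B11=T: never recorded by any domain input -> dead
  reachable outcomes have witnesses, e.g. B1=T (e.g. a=2, k=-1, n=3), B1=F (e.g. a=3, k=-1, n=3), B2=S (e.g. a=7, k=-1, n=3), B2=E (e.g. a=2, k=-1, n=3)

Answer: B4=T, B11=T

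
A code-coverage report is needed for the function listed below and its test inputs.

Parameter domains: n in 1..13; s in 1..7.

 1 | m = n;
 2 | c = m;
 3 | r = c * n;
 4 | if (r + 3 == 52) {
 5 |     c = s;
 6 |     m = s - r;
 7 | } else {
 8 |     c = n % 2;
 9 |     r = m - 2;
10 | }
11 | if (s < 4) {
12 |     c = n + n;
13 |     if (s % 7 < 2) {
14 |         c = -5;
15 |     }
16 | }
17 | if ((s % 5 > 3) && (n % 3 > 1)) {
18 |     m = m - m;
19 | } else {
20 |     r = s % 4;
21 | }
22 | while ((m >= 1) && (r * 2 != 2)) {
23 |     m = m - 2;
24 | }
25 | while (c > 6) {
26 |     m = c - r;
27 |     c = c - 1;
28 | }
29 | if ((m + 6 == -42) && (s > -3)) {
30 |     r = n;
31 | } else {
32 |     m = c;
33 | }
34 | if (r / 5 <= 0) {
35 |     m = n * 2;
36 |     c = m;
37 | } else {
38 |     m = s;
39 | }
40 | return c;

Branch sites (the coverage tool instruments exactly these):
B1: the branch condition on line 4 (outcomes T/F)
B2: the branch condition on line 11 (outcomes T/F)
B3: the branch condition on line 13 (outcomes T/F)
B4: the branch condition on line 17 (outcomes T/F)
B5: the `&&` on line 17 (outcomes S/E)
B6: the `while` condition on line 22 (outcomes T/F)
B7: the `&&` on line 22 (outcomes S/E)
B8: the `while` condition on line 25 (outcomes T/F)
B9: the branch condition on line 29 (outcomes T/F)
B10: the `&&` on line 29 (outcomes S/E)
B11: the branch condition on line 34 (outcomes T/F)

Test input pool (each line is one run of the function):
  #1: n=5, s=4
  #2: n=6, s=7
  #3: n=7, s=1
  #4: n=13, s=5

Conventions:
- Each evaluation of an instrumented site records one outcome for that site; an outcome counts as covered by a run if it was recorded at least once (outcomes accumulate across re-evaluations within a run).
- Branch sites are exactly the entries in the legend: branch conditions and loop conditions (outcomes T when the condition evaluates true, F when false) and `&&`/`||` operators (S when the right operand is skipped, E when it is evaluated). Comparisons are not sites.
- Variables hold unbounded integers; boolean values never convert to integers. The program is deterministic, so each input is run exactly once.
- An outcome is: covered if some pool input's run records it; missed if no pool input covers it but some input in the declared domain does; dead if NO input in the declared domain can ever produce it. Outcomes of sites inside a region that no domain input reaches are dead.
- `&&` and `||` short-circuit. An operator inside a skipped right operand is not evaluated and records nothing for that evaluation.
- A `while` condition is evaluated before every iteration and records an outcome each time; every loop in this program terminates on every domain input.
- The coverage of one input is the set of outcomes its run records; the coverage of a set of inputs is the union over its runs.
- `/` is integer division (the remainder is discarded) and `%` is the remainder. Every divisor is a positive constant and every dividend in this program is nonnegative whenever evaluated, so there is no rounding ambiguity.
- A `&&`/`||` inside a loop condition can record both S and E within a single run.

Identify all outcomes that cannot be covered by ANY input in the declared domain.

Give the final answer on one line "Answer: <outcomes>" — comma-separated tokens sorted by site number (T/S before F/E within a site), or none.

sweeping the full domain (91 inputs) for each outcome:
  reachable outcomes have witnesses, e.g. B1=T (e.g. n=7, s=1), B1=F (e.g. n=1, s=1), B2=T (e.g. n=1, s=1), B2=F (e.g. n=1, s=4)

Answer: none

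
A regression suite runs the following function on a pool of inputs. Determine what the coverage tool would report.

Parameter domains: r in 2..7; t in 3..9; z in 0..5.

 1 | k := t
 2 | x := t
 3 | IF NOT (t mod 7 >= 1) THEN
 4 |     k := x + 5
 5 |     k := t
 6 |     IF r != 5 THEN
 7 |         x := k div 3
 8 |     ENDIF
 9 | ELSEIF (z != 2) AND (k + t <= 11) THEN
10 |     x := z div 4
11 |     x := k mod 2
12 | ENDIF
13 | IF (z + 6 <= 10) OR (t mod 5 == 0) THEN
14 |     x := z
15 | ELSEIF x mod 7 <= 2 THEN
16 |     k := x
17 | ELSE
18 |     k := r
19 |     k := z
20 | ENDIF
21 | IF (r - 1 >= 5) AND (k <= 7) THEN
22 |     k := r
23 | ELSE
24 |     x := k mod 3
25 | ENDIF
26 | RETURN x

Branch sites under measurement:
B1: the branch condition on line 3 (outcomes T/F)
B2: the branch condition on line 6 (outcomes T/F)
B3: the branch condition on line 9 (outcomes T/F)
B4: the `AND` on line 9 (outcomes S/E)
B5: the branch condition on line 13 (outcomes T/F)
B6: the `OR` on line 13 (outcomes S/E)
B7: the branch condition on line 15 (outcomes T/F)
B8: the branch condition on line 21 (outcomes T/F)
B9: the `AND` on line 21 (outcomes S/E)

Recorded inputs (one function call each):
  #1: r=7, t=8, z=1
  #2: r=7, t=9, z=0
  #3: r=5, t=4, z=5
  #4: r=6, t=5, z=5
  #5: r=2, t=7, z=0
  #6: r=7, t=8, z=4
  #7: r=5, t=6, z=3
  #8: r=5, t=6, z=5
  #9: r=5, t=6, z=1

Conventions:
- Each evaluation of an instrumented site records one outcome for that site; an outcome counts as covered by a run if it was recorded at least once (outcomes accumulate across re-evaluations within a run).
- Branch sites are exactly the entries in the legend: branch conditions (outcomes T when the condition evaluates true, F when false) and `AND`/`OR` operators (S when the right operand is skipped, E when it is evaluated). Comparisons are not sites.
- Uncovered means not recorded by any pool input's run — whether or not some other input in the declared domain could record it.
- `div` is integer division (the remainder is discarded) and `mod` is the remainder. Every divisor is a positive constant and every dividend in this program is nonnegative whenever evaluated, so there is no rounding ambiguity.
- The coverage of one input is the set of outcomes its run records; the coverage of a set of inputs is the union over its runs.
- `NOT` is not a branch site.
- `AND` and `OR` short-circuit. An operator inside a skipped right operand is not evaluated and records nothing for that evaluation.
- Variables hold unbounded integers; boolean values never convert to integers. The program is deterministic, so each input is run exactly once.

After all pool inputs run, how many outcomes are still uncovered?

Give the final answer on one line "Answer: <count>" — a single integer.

test 1 (r=7, t=8, z=1) hits B1=F, B3=F, B4=E, B5=T, B6=S, B8=F, B9=E
test 2 (r=7, t=9, z=0) hits B1=F, B3=F, B4=E, B5=T, B6=S, B8=F, B9=E
test 3 (r=5, t=4, z=5) hits B1=F, B3=T, B4=E, B5=F, B6=E, B7=T, B8=F, B9=S
test 4 (r=6, t=5, z=5) hits B1=F, B3=T, B4=E, B5=T, B6=E, B8=T, B9=E
test 5 (r=2, t=7, z=0) hits B1=T, B2=T, B5=T, B6=S, B8=F, B9=S
test 6 (r=7, t=8, z=4) hits B1=F, B3=F, B4=E, B5=T, B6=S, B8=F, B9=E
test 7 (r=5, t=6, z=3) hits B1=F, B3=F, B4=E, B5=T, B6=S, B8=F, B9=S
test 8 (r=5, t=6, z=5) hits B1=F, B3=F, B4=E, B5=F, B6=E, B7=F, B8=F, B9=S
test 9 (r=5, t=6, z=1) hits B1=F, B3=F, B4=E, B5=T, B6=S, B8=F, B9=S
union over the pool: B1=T, B1=F, B2=T, B3=T, B3=F, B4=E, B5=T, B5=F, B6=S, B6=E, B7=T, B7=F, B8=T, B8=F, B9=S, B9=E
uncovered (2 of 18): B2=F, B4=S

Answer: 2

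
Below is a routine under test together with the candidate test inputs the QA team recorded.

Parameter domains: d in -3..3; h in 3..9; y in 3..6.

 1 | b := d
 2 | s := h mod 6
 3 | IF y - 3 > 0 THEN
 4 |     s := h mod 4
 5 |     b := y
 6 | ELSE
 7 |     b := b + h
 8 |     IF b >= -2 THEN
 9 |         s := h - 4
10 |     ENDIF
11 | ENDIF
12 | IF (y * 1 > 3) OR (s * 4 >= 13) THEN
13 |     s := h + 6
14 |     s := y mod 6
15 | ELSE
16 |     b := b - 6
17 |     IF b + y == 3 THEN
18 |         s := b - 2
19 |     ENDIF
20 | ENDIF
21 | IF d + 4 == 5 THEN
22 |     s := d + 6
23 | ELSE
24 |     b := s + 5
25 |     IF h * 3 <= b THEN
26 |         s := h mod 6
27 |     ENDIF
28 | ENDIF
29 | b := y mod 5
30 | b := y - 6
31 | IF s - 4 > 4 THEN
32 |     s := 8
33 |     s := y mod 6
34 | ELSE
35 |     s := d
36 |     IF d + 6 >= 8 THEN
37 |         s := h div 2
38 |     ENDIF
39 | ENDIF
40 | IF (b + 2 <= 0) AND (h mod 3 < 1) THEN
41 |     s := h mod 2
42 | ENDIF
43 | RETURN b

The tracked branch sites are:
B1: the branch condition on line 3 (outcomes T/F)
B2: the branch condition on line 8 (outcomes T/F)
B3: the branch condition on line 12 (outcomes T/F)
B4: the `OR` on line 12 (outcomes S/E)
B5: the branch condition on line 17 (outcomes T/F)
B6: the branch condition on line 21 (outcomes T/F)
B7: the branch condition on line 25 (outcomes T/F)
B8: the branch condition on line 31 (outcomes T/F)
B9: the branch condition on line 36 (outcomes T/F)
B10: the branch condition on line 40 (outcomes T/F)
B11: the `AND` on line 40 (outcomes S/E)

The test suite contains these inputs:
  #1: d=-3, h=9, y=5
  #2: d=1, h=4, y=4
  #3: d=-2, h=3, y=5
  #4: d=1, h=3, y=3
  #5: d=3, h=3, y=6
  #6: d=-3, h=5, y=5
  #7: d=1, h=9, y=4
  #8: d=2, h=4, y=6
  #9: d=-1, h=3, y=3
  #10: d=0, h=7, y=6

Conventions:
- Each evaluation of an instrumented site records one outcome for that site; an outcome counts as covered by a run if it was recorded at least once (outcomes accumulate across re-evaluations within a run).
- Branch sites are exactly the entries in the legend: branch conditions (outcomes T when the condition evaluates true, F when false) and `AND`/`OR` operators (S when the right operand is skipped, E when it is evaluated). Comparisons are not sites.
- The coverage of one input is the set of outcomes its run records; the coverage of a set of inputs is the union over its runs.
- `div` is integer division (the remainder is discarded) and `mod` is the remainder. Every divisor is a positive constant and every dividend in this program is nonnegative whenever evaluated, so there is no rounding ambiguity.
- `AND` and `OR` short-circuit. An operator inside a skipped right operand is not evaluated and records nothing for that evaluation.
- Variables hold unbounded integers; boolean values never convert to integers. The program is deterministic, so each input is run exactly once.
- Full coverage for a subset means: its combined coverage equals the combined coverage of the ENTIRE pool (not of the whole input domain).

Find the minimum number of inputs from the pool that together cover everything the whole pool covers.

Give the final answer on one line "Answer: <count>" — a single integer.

run #1 (d=-3, h=9, y=5) runs B1->T, B4->S, B3->T, B6->F, B7->F, B8->F, B9->F, B11->S, B10->F; records B1=T, B3=T, B4=S, B6=F, B7=F, B8=F, B9=F, B10=F, B11=S
run #2 (d=1, h=4, y=4) runs B1->T, B4->S, B3->T, B6->T, B8->F, B9->F, B11->E, B10->F; records B1=T, B3=T, B4=S, B6=T, B8=F, B9=F, B10=F, B11=E
run #3 (d=-2, h=3, y=5) runs B1->T, B4->S, B3->T, B6->F, B7->T, B8->F, B9->F, B11->S, B10->F; records B1=T, B3=T, B4=S, B6=F, B7=T, B8=F, B9=F, B10=F, B11=S
run #4 (d=1, h=3, y=3) runs B1->F, B2->T, B4->E, B3->F, B5->F, B6->T, B8->F, B9->F, B11->E, B10->T; records B1=F, B2=T, B3=F, B4=E, B5=F, B6=T, B8=F, B9=F, B10=T, B11=E
run #5 (d=3, h=3, y=6) runs B1->T, B4->S, B3->T, B6->F, B7->F, B8->F, B9->T, B11->S, B10->F; records B1=T, B3=T, B4=S, B6=F, B7=F, B8=F, B9=T, B10=F, B11=S
run #6 (d=-3, h=5, y=5) runs B1->T, B4->S, B3->T, B6->F, B7->F, B8->F, B9->F, B11->S, B10->F; records B1=T, B3=T, B4=S, B6=F, B7=F, B8=F, B9=F, B10=F, B11=S
run #7 (d=1, h=9, y=4) runs B1->T, B4->S, B3->T, B6->T, B8->F, B9->F, B11->E, B10->T; records B1=T, B3=T, B4=S, B6=T, B8=F, B9=F, B10=T, B11=E
run #8 (d=2, h=4, y=6) runs B1->T, B4->S, B3->T, B6->F, B7->F, B8->F, B9->T, B11->S, B10->F; records B1=T, B3=T, B4=S, B6=F, B7=F, B8=F, B9=T, B10=F, B11=S
run #9 (d=-1, h=3, y=3) runs B1->F, B2->T, B4->E, B3->F, B5->F, B6->F, B7->F, B8->F, B9->F, B11->E, B10->T; records B1=F, B2=T, B3=F, B4=E, B5=F, B6=F, B7=F, B8=F, B9=F, B10=T, B11=E
run #10 (d=0, h=7, y=6) runs B1->T, B4->S, B3->T, B6->F, B7->F, B8->F, B9->F, B11->S, B10->F; records B1=T, B3=T, B4=S, B6=F, B7=F, B8=F, B9=F, B10=F, B11=S
union over all inputs: B1=T, B1=F, B2=T, B3=T, B3=F, B4=S, B4=E, B5=F, B6=T, B6=F, B7=T, B7=F, B8=F, B9=T, B9=F, B10=T, B10=F, B11=S, B11=E (19 outcomes)
no size-1 subset reaches all 19 outcomes (best union: 11/19)
no size-2 subset reaches all 19 outcomes (best union: 18/19)
the canonical winner is {3, 4, 5}: size 3, full 19-outcome coverage, earliest index list among size-3 covers

Answer: 3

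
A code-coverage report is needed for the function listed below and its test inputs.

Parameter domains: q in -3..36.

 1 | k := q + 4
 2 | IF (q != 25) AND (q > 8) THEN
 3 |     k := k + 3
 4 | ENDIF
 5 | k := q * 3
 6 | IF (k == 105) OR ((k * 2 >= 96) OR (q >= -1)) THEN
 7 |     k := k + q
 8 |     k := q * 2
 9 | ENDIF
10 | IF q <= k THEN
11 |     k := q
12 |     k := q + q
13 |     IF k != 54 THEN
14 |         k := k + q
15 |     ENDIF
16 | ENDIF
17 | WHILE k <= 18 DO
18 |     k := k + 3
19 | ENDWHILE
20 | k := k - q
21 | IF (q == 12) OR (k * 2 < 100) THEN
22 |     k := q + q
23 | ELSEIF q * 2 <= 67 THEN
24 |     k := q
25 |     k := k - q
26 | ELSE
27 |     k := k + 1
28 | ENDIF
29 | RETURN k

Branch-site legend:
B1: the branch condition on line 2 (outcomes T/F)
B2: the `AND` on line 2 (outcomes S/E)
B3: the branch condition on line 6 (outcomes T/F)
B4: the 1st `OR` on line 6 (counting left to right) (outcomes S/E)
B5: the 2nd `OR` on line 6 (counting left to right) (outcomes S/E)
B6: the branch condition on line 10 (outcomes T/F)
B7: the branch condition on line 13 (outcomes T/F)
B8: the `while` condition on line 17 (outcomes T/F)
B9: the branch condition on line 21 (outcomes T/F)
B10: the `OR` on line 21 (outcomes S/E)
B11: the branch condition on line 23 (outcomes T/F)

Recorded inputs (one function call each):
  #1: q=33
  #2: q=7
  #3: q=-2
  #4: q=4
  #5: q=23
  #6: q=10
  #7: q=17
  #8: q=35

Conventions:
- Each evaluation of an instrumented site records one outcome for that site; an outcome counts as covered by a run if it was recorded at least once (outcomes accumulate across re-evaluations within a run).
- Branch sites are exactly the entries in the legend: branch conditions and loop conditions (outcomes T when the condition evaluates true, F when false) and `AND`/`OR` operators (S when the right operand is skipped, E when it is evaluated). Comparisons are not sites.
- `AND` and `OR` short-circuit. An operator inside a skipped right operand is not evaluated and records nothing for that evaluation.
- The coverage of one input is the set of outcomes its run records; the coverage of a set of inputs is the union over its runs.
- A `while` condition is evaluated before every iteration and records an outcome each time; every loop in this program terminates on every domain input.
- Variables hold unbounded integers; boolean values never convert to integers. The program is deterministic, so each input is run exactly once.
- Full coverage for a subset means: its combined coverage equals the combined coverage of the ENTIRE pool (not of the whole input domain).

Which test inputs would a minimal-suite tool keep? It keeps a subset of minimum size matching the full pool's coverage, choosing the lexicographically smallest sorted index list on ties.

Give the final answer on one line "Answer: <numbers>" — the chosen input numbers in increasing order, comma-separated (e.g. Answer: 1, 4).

input #1 (q=33): covers B1=T, B2=E, B3=T, B4=E, B5=S, B6=T, B7=T, B8=F, B9=F, B10=E, B11=T
input #2 (q=7): covers B1=F, B2=E, B3=T, B4=E, B5=E, B6=T, B7=T, B8=F, B9=T, B10=E
input #3 (q=-2): covers B1=F, B2=E, B3=F, B4=E, B5=E, B6=F, B8=T, B8=F, B9=T, B10=E
input #4 (q=4): covers B1=F, B2=E, B3=T, B4=E, B5=E, B6=T, B7=T, B8=T, B8=F, B9=T, B10=E
input #5 (q=23): covers B1=T, B2=E, B3=T, B4=E, B5=S, B6=T, B7=T, B8=F, B9=T, B10=E
input #6 (q=10): covers B1=T, B2=E, B3=T, B4=E, B5=E, B6=T, B7=T, B8=F, B9=T, B10=E
input #7 (q=17): covers B1=T, B2=E, B3=T, B4=E, B5=S, B6=T, B7=T, B8=F, B9=T, B10=E
input #8 (q=35): covers B1=T, B2=E, B3=T, B4=S, B6=T, B7=T, B8=F, B9=F, B10=E, B11=F
the full pool covers 19 outcomes: B1=T, B1=F, B2=E, B3=T, B3=F, B4=S, B4=E, B5=S, B5=E, B6=T, B6=F, B7=T, B8=T, B8=F, B9=T, B9=F, B10=E, B11=T, B11=F
size 1 is not enough: best union over all size-1 subsets is 11/19
size 2 is not enough: best union over all size-2 subsets is 17/19
size 3: inputs {1, 3, 8} cover all 19 outcomes, and no lexicographically smaller subset of this size does

Answer: 1, 3, 8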